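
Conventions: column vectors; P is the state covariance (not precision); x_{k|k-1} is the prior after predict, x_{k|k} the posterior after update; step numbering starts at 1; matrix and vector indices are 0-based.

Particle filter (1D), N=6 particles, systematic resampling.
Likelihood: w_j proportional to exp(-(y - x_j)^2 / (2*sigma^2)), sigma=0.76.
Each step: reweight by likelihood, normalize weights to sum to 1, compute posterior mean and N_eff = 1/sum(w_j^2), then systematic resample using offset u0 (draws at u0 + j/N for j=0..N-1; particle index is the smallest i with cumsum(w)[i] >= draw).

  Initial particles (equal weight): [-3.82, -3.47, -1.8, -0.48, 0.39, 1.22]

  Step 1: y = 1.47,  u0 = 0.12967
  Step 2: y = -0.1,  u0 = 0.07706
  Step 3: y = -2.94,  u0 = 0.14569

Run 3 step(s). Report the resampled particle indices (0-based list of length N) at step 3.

step 1: w=[0.0000, 0.0000, 0.0001, 0.0276, 0.2701, 0.7023]  mean=0.9487  Neff=1.7640  idx=[4, 4, 5, 5, 5, 5]
step 2: w=[0.3237, 0.3237, 0.0882, 0.0882, 0.0882, 0.0882]  mean=0.6827  Neff=4.1561  idx=[0, 0, 1, 1, 3, 4]
step 3: w=[0.2494, 0.2494, 0.2494, 0.2494, 0.0011, 0.0011]  mean=0.3919  Neff=4.0184  idx=[0, 1, 1, 2, 3, 3]

resampled_idx = [0, 1, 1, 2, 3, 3]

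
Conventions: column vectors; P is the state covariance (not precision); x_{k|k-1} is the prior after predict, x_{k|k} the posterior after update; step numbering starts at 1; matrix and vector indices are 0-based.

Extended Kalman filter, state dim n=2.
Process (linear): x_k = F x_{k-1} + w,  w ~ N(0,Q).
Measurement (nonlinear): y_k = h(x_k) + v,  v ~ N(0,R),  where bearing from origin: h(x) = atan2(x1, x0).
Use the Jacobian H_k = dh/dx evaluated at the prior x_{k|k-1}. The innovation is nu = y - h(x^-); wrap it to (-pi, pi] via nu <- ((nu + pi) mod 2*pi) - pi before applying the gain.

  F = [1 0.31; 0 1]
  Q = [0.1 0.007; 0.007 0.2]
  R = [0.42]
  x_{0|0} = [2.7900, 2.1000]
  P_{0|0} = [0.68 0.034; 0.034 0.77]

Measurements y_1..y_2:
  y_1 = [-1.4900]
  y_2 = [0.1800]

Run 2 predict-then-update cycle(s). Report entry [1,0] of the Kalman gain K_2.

step 1: x^-=[3.4410, 2.1000]  P^-=[0.8751 0.2797; 0.2797 0.9700]  H_jac=[-0.1292 0.2117]  S=[0.4628]  K=[-0.1164; 0.3657]  nu=[-2.0379]  x^+=[3.6782, 1.3547]  P^+=[0.8688 0.2994; 0.2994 0.9081]
step 2: x^-=[4.0981, 1.3547]  P^-=[1.2417 0.5879; 0.5879 1.1081]  H_jac=[-0.0727 0.2200]  S=[0.4614]  K=[0.0846; 0.4357]  nu=[-0.1393]  x^+=[4.0863, 1.2940]  P^+=[1.2384 0.5709; 0.5709 1.0205]

K[1,0] = 0.4357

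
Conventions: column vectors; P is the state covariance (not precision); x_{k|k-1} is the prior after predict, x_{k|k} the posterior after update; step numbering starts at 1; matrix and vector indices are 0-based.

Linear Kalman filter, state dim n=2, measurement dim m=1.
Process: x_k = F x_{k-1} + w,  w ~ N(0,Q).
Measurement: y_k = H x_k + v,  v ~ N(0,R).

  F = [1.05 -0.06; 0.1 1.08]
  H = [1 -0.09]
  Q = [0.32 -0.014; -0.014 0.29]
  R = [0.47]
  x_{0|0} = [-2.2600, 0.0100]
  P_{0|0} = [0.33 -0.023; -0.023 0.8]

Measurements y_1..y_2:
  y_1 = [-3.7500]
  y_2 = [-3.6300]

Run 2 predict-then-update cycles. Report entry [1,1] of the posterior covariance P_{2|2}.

step 1: x^-=[-2.3736, -0.2152]  P^-=[0.6896 -0.0571; -0.0571 1.2215]  S=[1.1798]  K=[0.5889; -0.1416]  nu=[-1.3958]  x^+=[-3.1955, -0.0176]  P^+=[0.2805 0.0412; 0.0412 1.1978]
step 2: x^-=[-3.3543, -0.3385]  P^-=[0.6283 -0.0156; -0.0156 1.6988]  S=[1.1149]  K=[0.5648; -0.1512]  nu=[-0.3062]  x^+=[-3.5272, -0.2922]  P^+=[0.2726 0.0796; 0.0796 1.6733]

P_post[1,1] = 1.6733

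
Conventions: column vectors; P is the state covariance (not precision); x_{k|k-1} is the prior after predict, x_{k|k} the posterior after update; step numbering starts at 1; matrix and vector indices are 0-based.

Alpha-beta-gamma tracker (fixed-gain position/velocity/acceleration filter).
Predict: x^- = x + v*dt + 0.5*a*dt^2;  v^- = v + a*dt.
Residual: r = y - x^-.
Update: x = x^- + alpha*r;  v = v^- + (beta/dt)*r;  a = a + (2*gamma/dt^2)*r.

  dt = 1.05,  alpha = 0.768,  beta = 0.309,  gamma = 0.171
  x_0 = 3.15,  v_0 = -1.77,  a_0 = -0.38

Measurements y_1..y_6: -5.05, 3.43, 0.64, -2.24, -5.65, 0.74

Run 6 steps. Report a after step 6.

step 1: x_pred=1.0820  r=-6.1320  x^+=-3.6274  v^+=-3.9736  a^+=-2.2822
step 2: x_pred=-9.0577  r=12.4877  x^+=0.5329  v^+=-2.6949  a^+=1.5915
step 3: x_pred=-1.4195  r=2.0595  x^+=0.1622  v^+=-0.4177  a^+=2.2304
step 4: x_pred=0.9531  r=-3.1931  x^+=-1.4992  v^+=0.9845  a^+=1.2399
step 5: x_pred=0.2180  r=-5.8680  x^+=-4.2886  v^+=0.5595  a^+=-0.5804
step 6: x_pred=-4.0211  r=4.7611  x^+=-0.3646  v^+=1.3512  a^+=0.8965

a_post = 0.8965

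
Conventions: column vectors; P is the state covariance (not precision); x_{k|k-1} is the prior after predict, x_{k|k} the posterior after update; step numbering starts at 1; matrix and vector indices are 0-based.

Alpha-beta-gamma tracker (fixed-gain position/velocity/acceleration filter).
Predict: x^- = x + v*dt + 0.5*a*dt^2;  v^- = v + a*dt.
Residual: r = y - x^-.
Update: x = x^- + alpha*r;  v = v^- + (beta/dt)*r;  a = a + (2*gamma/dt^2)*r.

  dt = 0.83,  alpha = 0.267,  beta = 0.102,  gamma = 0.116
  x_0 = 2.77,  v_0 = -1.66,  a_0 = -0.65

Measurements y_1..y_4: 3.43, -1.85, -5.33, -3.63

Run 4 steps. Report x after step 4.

step 1: x_pred=1.1683  r=2.2617  x^+=1.7722  v^+=-1.9216  a^+=0.1117
step 2: x_pred=0.2158  r=-2.0658  x^+=-0.3358  v^+=-2.0827  a^+=-0.5840
step 3: x_pred=-2.2656  r=-3.0644  x^+=-3.0838  v^+=-2.9441  a^+=-1.6160
step 4: x_pred=-6.0840  r=2.4540  x^+=-5.4288  v^+=-3.9837  a^+=-0.7896

x_post = -5.4288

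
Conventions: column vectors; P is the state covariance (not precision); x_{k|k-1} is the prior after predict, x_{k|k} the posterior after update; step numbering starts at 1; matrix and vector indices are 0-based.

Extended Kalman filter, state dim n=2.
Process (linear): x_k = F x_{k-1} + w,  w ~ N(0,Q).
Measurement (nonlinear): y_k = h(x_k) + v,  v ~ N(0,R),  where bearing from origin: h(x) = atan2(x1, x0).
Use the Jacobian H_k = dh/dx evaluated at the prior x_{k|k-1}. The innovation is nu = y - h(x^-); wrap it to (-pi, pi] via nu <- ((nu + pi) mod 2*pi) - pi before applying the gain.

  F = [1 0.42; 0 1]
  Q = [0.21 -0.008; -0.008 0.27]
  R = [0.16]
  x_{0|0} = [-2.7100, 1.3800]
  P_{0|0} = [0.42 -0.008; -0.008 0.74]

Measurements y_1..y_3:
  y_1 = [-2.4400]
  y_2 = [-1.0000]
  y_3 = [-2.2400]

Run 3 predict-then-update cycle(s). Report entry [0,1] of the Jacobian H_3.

H_jac[0,1] = -0.1705

step 1: x^-=[-2.1304, 1.3800]  P^-=[0.7538 0.2948; 0.2948 1.0100]  H_jac=[-0.2142 -0.3307]  S=[0.3468]  K=[-0.7467; -1.1452]  nu=[1.2764]  x^+=[-3.0835, -0.0817]  P^+=[0.5605 -0.0017; -0.0017 0.5553]
step 2: x^-=[-3.1178, -0.0817]  P^-=[0.8670 0.2235; 0.2235 0.8253]  H_jac=[0.0084 -0.3205]  S=[0.2436]  K=[-0.2641; -1.0780]  nu=[2.1154]  x^+=[-3.6765, -2.3620]  P^+=[0.8500 0.1541; 0.1541 0.5421]
step 3: x^-=[-4.6686, -2.3620]  P^-=[1.2851 0.3738; 0.3738 0.8121]  H_jac=[0.0863 -0.1705]  S=[0.1822]  K=[0.2587; -0.5832]  nu=[0.4332]  x^+=[-4.5565, -2.6146]  P^+=[1.2729 0.4013; 0.4013 0.7502]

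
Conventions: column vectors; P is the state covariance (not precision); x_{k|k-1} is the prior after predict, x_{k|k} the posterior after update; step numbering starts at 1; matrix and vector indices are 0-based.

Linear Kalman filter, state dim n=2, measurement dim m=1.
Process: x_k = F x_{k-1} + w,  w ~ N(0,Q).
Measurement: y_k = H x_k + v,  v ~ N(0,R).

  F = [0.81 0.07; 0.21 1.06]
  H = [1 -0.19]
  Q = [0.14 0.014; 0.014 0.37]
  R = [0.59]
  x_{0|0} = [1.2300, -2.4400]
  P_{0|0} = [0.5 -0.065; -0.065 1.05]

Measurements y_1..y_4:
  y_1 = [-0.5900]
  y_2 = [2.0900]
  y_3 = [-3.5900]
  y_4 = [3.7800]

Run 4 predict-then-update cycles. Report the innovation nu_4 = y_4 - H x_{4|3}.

innov = [4.3171]

step 1: x^-=[0.8255, -2.3281]  P^-=[0.4658 0.1202; 0.1202 1.5429]  S=[1.0658]  K=[0.4156; -0.1623]  nu=[-1.8578]  x^+=[0.0533, -2.0266]  P^+=[0.2817 0.1921; 0.1921 1.5148]
step 2: x^-=[-0.0987, -2.1370]  P^-=[0.3540 0.3421; 0.3421 2.1700]  S=[0.8924]  K=[0.3239; -0.0787]  nu=[1.7826]  x^+=[0.4787, -2.2773]  P^+=[0.2604 0.3648; 0.3648 2.1645]
step 3: x^-=[0.2284, -2.3134]  P^-=[0.3628 0.5375; 0.5375 2.9759]  S=[0.8560]  K=[0.3046; -0.0326]  nu=[-4.2579]  x^+=[-1.0684, -2.1745]  P^+=[0.2834 0.5460; 0.5460 2.9750]
step 4: x^-=[-1.0176, -2.5294]  P^-=[0.4025 0.7598; 0.7598 3.9683]  S=[0.8470]  K=[0.3047; 0.0069]  nu=[4.3171]  x^+=[0.2978, -2.4998]  P^+=[0.3238 0.7580; 0.7580 3.9682]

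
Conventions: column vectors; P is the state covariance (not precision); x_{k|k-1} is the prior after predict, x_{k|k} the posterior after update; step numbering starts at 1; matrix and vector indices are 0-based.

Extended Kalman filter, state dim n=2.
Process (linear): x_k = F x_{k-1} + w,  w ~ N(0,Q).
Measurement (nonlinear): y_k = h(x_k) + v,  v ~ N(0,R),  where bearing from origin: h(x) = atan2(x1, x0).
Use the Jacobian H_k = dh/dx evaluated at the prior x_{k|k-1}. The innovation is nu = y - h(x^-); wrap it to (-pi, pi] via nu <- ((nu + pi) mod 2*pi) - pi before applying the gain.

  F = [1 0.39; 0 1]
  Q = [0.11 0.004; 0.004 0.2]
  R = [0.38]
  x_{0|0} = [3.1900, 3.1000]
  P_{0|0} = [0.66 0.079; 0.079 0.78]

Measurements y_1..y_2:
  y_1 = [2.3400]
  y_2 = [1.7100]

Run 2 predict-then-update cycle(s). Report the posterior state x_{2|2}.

x_post = [5.5343, 3.8066]

step 1: x^-=[4.3990, 3.1000]  P^-=[0.9503 0.3872; 0.3872 0.9800]  H_jac=[-0.1070 0.1519]  S=[0.4009]  K=[-0.1070; 0.2679]  nu=[1.7261]  x^+=[4.2143, 3.5625]  P^+=[0.9457 0.3987; 0.3987 0.9512]
step 2: x^-=[5.6036, 3.5625]  P^-=[1.5113 0.7737; 0.7737 1.1512]  H_jac=[-0.0808 0.1271]  S=[0.3926]  K=[-0.0606; 0.2135]  nu=[1.1437]  x^+=[5.5343, 3.8066]  P^+=[1.5099 0.7787; 0.7787 1.1333]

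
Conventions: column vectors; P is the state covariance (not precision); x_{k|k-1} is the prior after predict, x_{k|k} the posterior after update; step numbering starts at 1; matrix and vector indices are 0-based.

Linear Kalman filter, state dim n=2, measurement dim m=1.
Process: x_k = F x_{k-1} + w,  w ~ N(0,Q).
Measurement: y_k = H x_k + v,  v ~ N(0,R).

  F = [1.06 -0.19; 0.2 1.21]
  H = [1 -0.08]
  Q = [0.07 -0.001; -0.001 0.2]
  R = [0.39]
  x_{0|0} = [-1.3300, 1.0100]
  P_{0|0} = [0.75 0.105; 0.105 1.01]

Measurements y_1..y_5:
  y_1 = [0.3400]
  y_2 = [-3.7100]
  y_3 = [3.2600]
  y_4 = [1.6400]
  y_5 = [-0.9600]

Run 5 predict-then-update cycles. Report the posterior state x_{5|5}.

x_post = [0.2401, -0.6052]

step 1: x^-=[-1.6017, 0.9561]  P^-=[0.9069 0.0565; 0.0565 1.7596]  S=[1.2991]  K=[0.6946; -0.0649]  nu=[2.0182]  x^+=[-0.1999, 0.8252]  P^+=[0.2801 0.1150; 0.1150 1.7541]
step 2: x^-=[-0.3686, 0.9585]  P^-=[0.4017 -0.2017; -0.2017 2.8350]  S=[0.8421]  K=[0.4962; -0.5089]  nu=[-3.2647]  x^+=[-1.9885, 2.6198]  P^+=[0.1944 0.0109; 0.0109 2.6170]
step 3: x^-=[-2.6056, 2.7722]  P^-=[0.3785 -0.5479; -0.5479 4.0446]  S=[0.8820]  K=[0.4788; -0.9880]  nu=[6.0873]  x^+=[0.3091, -3.2420]  P^+=[0.1763 -0.1306; -0.1306 3.1836]
step 4: x^-=[0.9436, -3.8610]  P^-=[0.4356 -0.8581; -0.8581 4.8050]  S=[0.9937]  K=[0.5075; -1.2504]  nu=[0.3875]  x^+=[1.1402, -4.3456]  P^+=[0.1797 -0.2276; -0.2276 3.2513]
step 5: x^-=[2.0343, -5.0301]  P^-=[0.4810 -0.9936; -0.9936 4.8572]  S=[1.0610]  K=[0.5282; -1.3027]  nu=[-3.3967]  x^+=[0.2401, -0.6052]  P^+=[0.1849 -0.2635; -0.2635 3.0567]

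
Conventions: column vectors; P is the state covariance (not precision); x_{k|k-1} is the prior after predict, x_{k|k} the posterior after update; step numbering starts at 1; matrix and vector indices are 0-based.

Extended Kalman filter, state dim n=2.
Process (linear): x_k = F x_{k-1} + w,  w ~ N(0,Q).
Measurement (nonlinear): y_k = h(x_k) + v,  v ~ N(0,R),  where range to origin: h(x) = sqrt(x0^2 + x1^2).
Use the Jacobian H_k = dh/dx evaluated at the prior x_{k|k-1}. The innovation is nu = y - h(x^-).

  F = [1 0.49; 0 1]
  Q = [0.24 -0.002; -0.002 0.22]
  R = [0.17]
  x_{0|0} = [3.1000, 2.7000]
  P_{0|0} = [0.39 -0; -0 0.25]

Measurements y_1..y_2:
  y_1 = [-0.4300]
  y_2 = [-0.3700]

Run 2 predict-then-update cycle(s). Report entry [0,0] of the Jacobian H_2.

step 1: x^-=[4.4230, 2.7000]  P^-=[0.6900 0.1205; 0.1205 0.4700]  H_jac=[0.8535 0.5210]  S=[0.9075]  K=[0.7182; 0.3832]  nu=[-5.6120]  x^+=[0.3925, 0.5495]  P^+=[0.2219 -0.1292; -0.1292 0.3367]
step 2: x^-=[0.6617, 0.5495]  P^-=[0.4161 0.0338; 0.0338 0.5567]  H_jac=[0.7693 0.6389]  S=[0.6767]  K=[0.5050; 0.5640]  nu=[-1.2302]  x^+=[0.0406, -0.1443]  P^+=[0.2436 -0.1590; -0.1590 0.3415]

H_jac[0,0] = 0.7693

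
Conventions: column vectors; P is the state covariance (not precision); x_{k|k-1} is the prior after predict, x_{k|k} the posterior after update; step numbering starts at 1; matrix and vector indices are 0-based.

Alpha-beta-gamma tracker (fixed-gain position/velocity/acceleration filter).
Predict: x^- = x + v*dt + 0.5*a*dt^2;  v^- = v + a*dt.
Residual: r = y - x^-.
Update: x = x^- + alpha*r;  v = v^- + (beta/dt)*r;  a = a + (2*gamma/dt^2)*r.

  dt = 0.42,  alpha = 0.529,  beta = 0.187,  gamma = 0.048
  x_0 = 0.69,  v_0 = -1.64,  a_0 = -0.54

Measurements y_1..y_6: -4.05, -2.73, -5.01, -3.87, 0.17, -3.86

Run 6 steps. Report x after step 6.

x_post = -3.6325

step 1: x_pred=-0.0464  r=-4.0036  x^+=-2.1643  v^+=-3.6493  a^+=-2.7188
step 2: x_pred=-3.9368  r=1.2068  x^+=-3.2984  v^+=-4.2539  a^+=-2.0620
step 3: x_pred=-5.2669  r=0.2569  x^+=-5.1310  v^+=-5.0056  a^+=-1.9222
step 4: x_pred=-7.4029  r=3.5329  x^+=-5.5340  v^+=-4.2399  a^+=0.0005
step 5: x_pred=-7.3147  r=7.4847  x^+=-3.3553  v^+=-0.9072  a^+=4.0738
step 6: x_pred=-3.3770  r=-0.4830  x^+=-3.6325  v^+=0.5887  a^+=3.8109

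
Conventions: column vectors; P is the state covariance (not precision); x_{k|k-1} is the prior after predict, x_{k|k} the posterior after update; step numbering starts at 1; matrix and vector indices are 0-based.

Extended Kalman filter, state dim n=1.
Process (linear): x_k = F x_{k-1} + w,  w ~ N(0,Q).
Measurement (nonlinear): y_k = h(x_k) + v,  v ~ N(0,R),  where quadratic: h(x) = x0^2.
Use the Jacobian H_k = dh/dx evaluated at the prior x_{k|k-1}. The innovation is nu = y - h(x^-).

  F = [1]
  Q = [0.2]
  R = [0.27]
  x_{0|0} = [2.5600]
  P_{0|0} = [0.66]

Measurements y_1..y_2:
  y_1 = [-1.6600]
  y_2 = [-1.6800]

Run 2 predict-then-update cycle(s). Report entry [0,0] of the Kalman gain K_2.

step 1: x^-=[2.5600]  P^-=[0.8600]  H_jac=[5.1200]  S=[22.8144]  K=[0.1930]  nu=[-8.2136]  x^+=[0.9748]  P^+=[0.0102]
step 2: x^-=[0.9748]  P^-=[0.2102]  H_jac=[1.9495]  S=[1.0688]  K=[0.3834]  nu=[-2.6302]  x^+=[-0.0336]  P^+=[0.0531]

K[0,0] = 0.3834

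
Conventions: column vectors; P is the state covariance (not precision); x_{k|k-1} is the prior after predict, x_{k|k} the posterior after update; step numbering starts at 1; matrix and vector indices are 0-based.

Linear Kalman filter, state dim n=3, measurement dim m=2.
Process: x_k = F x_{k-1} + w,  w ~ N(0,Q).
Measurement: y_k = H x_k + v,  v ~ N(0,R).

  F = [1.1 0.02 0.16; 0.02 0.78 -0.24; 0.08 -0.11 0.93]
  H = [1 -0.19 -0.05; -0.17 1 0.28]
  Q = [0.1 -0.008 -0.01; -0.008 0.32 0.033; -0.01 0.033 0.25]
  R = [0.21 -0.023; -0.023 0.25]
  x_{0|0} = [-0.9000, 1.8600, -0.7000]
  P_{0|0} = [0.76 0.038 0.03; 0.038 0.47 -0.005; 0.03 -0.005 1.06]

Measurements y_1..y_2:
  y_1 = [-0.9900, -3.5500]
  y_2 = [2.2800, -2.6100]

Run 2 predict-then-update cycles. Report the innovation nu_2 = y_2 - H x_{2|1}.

innov = [3.7619, -1.3959]

step 1: x^-=[-1.0648, 1.6008, -0.9276]  P^-=[1.0591 -0.0005 0.2401; -0.0005 0.6701 -0.2442; 0.2401 -0.2442 1.1822]  S=[1.2678 -0.2529; -0.2529 0.8839]  K=[0.8489 0.1147; 0.0474 0.6944; 0.2012 0.1096]  nu=[0.3326, -5.0721]  x^+=[-1.3645, -1.9053, -1.4167]  P^+=[0.1832 0.0286 0.0418; 0.0286 0.2577 -0.2869; 0.0418 -0.2869 1.1314]
step 2: x^-=[-1.7657, -1.1734, -1.2171]  P^-=[0.3648 -0.0642 0.2135; -0.0642 0.6499 -0.4553; 0.2135 -0.4553 1.2972]  S=[0.5959 -0.1843; -0.1843 0.7587]  K=[0.6354 0.0668; -0.0641 0.6874; 0.3700 -0.0793]  nu=[3.7619, -1.3959]  x^+=[0.5314, -2.3741, 0.2858]  P^+=[0.1365 0.0050 0.0727; 0.0050 0.2727 -0.3520; 0.0727 -0.3520 1.2000]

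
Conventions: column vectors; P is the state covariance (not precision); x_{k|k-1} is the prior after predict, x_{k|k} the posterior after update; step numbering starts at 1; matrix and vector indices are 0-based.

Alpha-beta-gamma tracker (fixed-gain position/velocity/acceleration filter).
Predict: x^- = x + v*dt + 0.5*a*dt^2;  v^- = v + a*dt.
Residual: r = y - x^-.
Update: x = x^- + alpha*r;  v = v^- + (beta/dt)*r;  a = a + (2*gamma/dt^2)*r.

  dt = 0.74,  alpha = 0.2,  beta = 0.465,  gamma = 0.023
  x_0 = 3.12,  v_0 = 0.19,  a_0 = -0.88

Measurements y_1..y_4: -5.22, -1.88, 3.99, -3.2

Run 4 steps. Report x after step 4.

x_post = -4.8649

step 1: x_pred=3.0197  r=-8.2397  x^+=1.3717  v^+=-5.6388  a^+=-1.5722
step 2: x_pred=-3.2315  r=1.3515  x^+=-2.9612  v^+=-5.9530  a^+=-1.4586
step 3: x_pred=-7.7658  r=11.7558  x^+=-5.4146  v^+=0.3547  a^+=-0.4711
step 4: x_pred=-5.2811  r=2.0811  x^+=-4.8649  v^+=1.3138  a^+=-0.2963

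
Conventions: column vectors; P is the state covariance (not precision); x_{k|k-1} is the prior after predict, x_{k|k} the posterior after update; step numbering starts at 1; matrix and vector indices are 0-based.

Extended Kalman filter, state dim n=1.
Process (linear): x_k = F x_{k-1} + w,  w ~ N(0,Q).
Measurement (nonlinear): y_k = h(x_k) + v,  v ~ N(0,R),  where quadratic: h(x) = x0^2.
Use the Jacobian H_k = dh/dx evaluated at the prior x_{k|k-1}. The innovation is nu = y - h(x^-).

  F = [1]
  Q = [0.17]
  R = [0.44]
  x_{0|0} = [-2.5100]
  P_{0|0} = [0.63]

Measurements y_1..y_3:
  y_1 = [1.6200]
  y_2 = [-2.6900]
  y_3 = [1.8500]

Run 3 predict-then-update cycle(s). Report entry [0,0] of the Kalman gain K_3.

step 1: x^-=[-2.5100]  P^-=[0.8000]  H_jac=[-5.0200]  S=[20.6003]  K=[-0.1949]  nu=[-4.6801]  x^+=[-1.5976]  P^+=[0.0171]
step 2: x^-=[-1.5976]  P^-=[0.1871]  H_jac=[-3.1952]  S=[2.3501]  K=[-0.2544]  nu=[-5.2424]  x^+=[-0.2641]  P^+=[0.0350]
step 3: x^-=[-0.2641]  P^-=[0.2050]  H_jac=[-0.5282]  S=[0.4972]  K=[-0.2178]  nu=[1.7802]  x^+=[-0.6519]  P^+=[0.1814]

K[0,0] = -0.2178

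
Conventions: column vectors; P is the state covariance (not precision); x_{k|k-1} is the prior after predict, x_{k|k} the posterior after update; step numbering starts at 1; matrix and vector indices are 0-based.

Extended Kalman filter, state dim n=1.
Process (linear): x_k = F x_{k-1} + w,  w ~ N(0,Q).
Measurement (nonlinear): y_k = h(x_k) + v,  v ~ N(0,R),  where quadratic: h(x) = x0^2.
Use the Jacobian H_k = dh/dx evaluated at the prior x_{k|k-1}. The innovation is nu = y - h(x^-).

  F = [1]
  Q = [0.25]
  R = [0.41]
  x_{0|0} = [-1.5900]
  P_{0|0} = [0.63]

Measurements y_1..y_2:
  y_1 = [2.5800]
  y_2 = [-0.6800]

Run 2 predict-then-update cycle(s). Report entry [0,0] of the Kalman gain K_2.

K[0,0] = -0.2737

step 1: x^-=[-1.5900]  P^-=[0.8800]  H_jac=[-3.1800]  S=[9.3089]  K=[-0.3006]  nu=[0.0519]  x^+=[-1.6056]  P^+=[0.0388]
step 2: x^-=[-1.6056]  P^-=[0.2888]  H_jac=[-3.2112]  S=[3.3876]  K=[-0.2737]  nu=[-3.2580]  x^+=[-0.7138]  P^+=[0.0349]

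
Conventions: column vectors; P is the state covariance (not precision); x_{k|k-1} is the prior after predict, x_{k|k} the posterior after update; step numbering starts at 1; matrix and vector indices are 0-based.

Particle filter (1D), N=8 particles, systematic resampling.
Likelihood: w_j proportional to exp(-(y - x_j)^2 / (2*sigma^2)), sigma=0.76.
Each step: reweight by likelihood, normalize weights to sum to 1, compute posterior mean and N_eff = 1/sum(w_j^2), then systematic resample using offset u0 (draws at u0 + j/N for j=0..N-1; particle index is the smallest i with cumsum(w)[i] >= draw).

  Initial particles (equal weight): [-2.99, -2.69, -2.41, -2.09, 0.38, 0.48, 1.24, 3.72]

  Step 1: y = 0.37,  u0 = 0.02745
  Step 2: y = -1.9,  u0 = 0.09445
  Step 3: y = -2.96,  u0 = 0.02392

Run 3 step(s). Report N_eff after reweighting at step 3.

N_eff = 7.3978

step 1: w=[0.0000, 0.0001, 0.0005, 0.0021, 0.3975, 0.3933, 0.2064, 0.0000]  mean=0.5899  Neff=2.8145  idx=[4, 4, 4, 5, 5, 5, 5, 6]
step 2: w=[0.1758, 0.1758, 0.1758, 0.1174, 0.1174, 0.1174, 0.1174, 0.0031]  mean=0.4296  Neff=6.7652  idx=[0, 1, 1, 2, 3, 4, 5, 6]
step 3: w=[0.1607, 0.1607, 0.1607, 0.1607, 0.0893, 0.0893, 0.0893, 0.0893]  mean=0.4157  Neff=7.3978  idx=[0, 0, 1, 2, 3, 4, 5, 6]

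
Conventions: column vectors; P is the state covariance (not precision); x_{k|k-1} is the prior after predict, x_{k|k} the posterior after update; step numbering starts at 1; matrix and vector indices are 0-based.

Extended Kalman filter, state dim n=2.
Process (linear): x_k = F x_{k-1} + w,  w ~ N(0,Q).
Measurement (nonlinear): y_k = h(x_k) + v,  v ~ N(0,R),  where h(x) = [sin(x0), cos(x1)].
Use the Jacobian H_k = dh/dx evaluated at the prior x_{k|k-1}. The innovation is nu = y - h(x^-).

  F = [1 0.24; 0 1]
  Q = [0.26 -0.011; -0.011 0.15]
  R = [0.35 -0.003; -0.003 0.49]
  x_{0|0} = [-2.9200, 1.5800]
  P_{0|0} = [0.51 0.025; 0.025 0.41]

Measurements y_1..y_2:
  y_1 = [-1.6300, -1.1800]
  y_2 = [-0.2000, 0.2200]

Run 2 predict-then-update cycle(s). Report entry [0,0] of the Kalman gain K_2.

K[0,0] = 0.5280

step 1: x^-=[-2.5408, 1.5800]  P^-=[0.8056 0.1124; 0.1124 0.5600]  H_jac=[-0.8249 0.0000; 0.0000 -1.0000]  S=[0.8982 0.0897; 0.0897 1.0500]  K=[-0.7355 -0.0442; -0.0504 -0.5290]  nu=[-1.0647, -1.1708]  x^+=[-1.7060, 2.2530]  P^+=[0.3119 0.0195; 0.0195 0.2591]
step 2: x^-=[-1.1653, 2.2530]  P^-=[0.5962 0.0706; 0.0706 0.4091]  H_jac=[0.3945 0.0000; 0.0000 -0.7762]  S=[0.4428 -0.0246; -0.0246 0.7364]  K=[0.5280 -0.0568; 0.0390 -0.4298]  nu=[0.7189, 0.8505]  x^+=[-0.8340, 1.9155]  P^+=[0.4689 0.0379; 0.0379 0.2715]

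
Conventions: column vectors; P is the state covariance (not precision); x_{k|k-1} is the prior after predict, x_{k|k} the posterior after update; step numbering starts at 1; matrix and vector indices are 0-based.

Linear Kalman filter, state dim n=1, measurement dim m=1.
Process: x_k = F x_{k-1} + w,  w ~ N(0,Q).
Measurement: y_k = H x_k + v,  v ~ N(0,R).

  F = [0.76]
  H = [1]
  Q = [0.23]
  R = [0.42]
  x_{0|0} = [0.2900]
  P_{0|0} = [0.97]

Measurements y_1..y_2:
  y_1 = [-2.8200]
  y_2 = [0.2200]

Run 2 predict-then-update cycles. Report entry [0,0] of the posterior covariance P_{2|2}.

step 1: x^-=[0.2204]  P^-=[0.7903]  S=[1.2103]  K=[0.6530]  nu=[-3.0404]  x^+=[-1.7649]  P^+=[0.2742]
step 2: x^-=[-1.3413]  P^-=[0.3884]  S=[0.8084]  K=[0.4805]  nu=[1.5613]  x^+=[-0.5912]  P^+=[0.2018]

P_post[0,0] = 0.2018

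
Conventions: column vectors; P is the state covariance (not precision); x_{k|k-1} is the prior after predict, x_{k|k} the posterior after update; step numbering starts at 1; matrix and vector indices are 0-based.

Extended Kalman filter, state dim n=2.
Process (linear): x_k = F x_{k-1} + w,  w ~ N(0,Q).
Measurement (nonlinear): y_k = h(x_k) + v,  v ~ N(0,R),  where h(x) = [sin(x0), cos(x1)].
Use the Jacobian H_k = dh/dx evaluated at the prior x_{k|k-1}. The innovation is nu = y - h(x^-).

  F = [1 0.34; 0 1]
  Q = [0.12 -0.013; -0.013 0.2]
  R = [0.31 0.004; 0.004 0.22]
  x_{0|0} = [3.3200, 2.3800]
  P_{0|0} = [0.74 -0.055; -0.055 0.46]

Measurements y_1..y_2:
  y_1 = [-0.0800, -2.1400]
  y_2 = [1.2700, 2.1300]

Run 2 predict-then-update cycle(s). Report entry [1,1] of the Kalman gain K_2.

step 1: x^-=[4.1292, 2.3800]  P^-=[0.8758 0.0884; 0.0884 0.6600]  H_jac=[-0.5507 0.0000; 0.0000 -0.6901]  S=[0.5756 0.0376; 0.0376 0.5343]  K=[-0.8343 -0.0555; -0.0290 -0.8504]  nu=[0.7547, -1.4163]  x^+=[3.5781, 3.5625]  P^+=[0.4700 0.0225; 0.0225 0.2713]
step 2: x^-=[4.7894, 3.5625]  P^-=[0.6367 0.1018; 0.1018 0.4713]  H_jac=[0.0769 0.0000; 0.0000 0.4086]  S=[0.3138 0.0072; 0.0072 0.2987]  K=[0.1530 0.1355; 0.0102 0.6444]  nu=[2.2670, 3.0427]  x^+=[5.5484, 5.5463]  P^+=[0.6236 0.0745; 0.0745 0.3471]

K[1,1] = 0.6444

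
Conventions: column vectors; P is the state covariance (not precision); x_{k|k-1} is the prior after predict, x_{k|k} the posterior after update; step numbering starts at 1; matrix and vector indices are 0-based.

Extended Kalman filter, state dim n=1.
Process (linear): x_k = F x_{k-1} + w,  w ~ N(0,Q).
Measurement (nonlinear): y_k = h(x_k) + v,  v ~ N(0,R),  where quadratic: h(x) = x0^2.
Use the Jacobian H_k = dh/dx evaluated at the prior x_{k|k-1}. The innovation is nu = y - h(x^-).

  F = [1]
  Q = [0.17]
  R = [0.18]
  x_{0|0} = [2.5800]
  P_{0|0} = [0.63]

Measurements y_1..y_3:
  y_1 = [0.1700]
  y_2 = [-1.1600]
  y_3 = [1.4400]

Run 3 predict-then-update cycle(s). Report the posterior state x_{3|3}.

step 1: x^-=[2.5800]  P^-=[0.8000]  H_jac=[5.1600]  S=[21.4805]  K=[0.1922]  nu=[-6.4864]  x^+=[1.3335]  P^+=[0.0067]
step 2: x^-=[1.3335]  P^-=[0.1767]  H_jac=[2.6670]  S=[1.4368]  K=[0.3280]  nu=[-2.9382]  x^+=[0.3698]  P^+=[0.0221]
step 3: x^-=[0.3698]  P^-=[0.1921]  H_jac=[0.7396]  S=[0.2851]  K=[0.4984]  nu=[1.3032]  x^+=[1.0194]  P^+=[0.1213]

x_post = [1.0194]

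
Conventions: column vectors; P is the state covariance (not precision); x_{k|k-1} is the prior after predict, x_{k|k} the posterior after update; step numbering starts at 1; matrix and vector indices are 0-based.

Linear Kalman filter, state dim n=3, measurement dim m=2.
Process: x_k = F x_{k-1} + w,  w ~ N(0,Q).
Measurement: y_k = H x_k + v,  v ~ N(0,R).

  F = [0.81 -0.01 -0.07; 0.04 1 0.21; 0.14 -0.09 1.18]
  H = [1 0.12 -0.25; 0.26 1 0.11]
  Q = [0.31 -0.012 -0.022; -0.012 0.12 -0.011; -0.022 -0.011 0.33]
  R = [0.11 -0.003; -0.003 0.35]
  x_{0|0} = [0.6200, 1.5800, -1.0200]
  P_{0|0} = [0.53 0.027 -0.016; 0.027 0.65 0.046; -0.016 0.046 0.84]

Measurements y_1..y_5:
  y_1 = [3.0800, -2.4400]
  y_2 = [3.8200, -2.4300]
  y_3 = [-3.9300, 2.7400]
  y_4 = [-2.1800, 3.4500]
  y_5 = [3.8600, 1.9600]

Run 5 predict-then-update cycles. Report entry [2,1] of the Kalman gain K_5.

K[2,1] = 0.9027

step 1: x^-=[0.5578, 1.3906, -1.2590]  P^-=[0.6634 0.0022 -0.0481; 0.0022 0.8291 0.1975; -0.0481 0.1975 1.4995]  S=[0.8917 0.1811; 0.1811 1.2839]  K=[0.7524 0.0258; -0.0782 0.6741; -0.5179 0.3456]  nu=[2.0406, -3.8371]  x^+=[1.9941, -1.3558, -3.6419]  P^+=[0.1506 -0.0591 0.2433; -0.0591 0.2592 -0.0696; 0.2433 -0.0696 1.1718]
step 2: x^-=[1.8837, -2.0408, -3.8962]  P^-=[0.3879 -0.0291 0.1335; -0.0291 0.4012 0.1866; 0.1335 0.1866 2.0633]  S=[0.5477 0.0211; 0.0211 0.8360]  K=[0.6375 0.0873; -0.0695 0.4972; -0.6786 0.5533]  nu=[1.2071, -0.4503]  x^+=[2.6140, -2.3487, -4.9645]  P^+=[0.1565 -0.0477 0.3238; -0.0477 0.1934 -0.0613; 0.3238 -0.0613 1.5711]
step 3: x^-=[2.4883, -3.2867, -5.2808]  P^-=[0.3844 -0.0120 0.1764; -0.0120 0.3588 0.3089; 0.1764 0.3089 2.6434]  S=[0.5552 -0.0102; -0.0102 0.8386]  K=[0.6129 0.1355; -0.0745 0.4637; -0.7919 0.7601]  nu=[-7.3441, 5.9606]  x^+=[-1.2047, 0.0249, 5.0655]  P^+=[0.1622 -0.0365 0.3631; -0.0365 0.1746 -0.0238; 0.3631 -0.0238 1.7984]
step 4: x^-=[-1.3307, 1.0405, 5.8064]  P^-=[0.3846 -0.0020 0.1943; -0.0020 0.3674 0.4150; 0.1943 0.4150 2.9647]  S=[0.5626 -0.0321; -0.0321 0.8806]  K=[0.6058 0.1576; -0.0831 0.4654; -0.8339 0.8686]  nu=[0.4774, 2.1168]  x^+=[-0.7079, 1.9860, 7.2469]  P^+=[0.1624 -0.0297 0.3707; -0.0297 0.1703 0.0053; 0.3707 0.0053 1.8625]
step 5: x^-=[-1.1005, 3.4795, 8.2735]  P^-=[0.3841 0.0018 0.1955; 0.0018 0.3787 0.4666; 0.1955 0.4666 3.0500]  S=[0.5649 -0.0414; -0.0414 0.9064]  K=[0.6059 0.1636; -0.0883 0.4710; -0.8384 0.9027]  nu=[6.6114, -2.1434]  x^+=[2.5544, 1.8859, 0.7953]  P^+=[0.1607 -0.0266 0.3656; -0.0266 0.1698 0.0197; 0.3656 0.0197 1.8516]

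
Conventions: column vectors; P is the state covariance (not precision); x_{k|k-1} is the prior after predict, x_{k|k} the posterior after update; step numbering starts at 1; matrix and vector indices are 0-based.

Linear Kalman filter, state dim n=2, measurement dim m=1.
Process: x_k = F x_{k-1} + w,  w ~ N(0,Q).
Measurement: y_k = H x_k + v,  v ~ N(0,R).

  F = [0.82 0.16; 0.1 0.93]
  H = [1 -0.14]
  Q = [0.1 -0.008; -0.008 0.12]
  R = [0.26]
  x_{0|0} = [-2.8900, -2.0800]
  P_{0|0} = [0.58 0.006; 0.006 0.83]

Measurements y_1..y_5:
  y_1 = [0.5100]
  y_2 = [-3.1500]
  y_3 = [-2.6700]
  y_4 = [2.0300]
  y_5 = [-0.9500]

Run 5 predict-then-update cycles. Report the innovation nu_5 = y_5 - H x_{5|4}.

step 1: x^-=[-2.7026, -2.2234]  P^-=[0.5128 0.1677; 0.1677 0.8448]  S=[0.7424]  K=[0.6591; 0.0666]  nu=[2.9013]  x^+=[-0.7903, -2.0301]  P^+=[0.1903 0.1351; 0.1351 0.8415]
step 2: x^-=[-0.9729, -1.9670]  P^-=[0.2850 0.2380; 0.2380 0.8748]  S=[0.4954]  K=[0.5079; 0.2332]  nu=[-2.4525]  x^+=[-2.2184, -2.5390]  P^+=[0.1572 0.1793; 0.1793 0.8479]
step 3: x^-=[-2.2254, -2.5831]  P^-=[0.2744 0.2707; 0.2707 0.8883]  S=[0.4761]  K=[0.4969; 0.3074]  nu=[-0.8063]  x^+=[-2.6260, -2.8310]  P^+=[0.1569 0.1980; 0.1980 0.8433]
step 4: x^-=[-2.6063, -2.8954]  P^-=[0.2790 0.2845; 0.2845 0.8878]  S=[0.4768]  K=[0.5017; 0.3360]  nu=[4.2309]  x^+=[-0.4835, -1.4737]  P^+=[0.1590 0.2041; 0.2041 0.8339]
step 5: x^-=[-0.6323, -1.4189]  P^-=[0.2818 0.2881; 0.2881 0.8808]  S=[0.4784]  K=[0.5048; 0.3443]  nu=[-0.5164]  x^+=[-0.8929, -1.5967]  P^+=[0.1599 0.2049; 0.2049 0.8241]

innov = [-0.5164]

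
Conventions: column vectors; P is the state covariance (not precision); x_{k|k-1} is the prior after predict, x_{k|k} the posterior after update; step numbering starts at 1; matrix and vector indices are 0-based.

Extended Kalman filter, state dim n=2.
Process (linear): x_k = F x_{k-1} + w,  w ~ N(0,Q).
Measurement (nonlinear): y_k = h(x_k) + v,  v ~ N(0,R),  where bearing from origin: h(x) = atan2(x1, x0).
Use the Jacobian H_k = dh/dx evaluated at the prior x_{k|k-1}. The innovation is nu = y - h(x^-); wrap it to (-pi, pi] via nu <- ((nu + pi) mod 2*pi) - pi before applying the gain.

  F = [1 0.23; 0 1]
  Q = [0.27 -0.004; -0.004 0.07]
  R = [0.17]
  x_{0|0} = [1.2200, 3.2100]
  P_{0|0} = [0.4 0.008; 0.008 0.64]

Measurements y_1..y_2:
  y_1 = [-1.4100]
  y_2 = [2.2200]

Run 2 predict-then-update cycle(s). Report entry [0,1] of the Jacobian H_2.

step 1: x^-=[1.9583, 3.2100]  P^-=[0.7075 0.1512; 0.1512 0.7100]  H_jac=[-0.2270 0.1385]  S=[0.2106]  K=[-0.6634; 0.3040]  nu=[-2.4330]  x^+=[3.5723, 2.4704]  P^+=[0.6149 0.1937; 0.1937 0.6905]
step 2: x^-=[4.1405, 2.4704]  P^-=[1.0105 0.3485; 0.3485 0.7605]  H_jac=[-0.1063 0.1781]  S=[0.1923]  K=[-0.2356; 0.5117]  nu=[1.6820]  x^+=[3.7442, 3.3312]  P^+=[0.9998 0.3717; 0.3717 0.7102]

H_jac[0,1] = 0.1781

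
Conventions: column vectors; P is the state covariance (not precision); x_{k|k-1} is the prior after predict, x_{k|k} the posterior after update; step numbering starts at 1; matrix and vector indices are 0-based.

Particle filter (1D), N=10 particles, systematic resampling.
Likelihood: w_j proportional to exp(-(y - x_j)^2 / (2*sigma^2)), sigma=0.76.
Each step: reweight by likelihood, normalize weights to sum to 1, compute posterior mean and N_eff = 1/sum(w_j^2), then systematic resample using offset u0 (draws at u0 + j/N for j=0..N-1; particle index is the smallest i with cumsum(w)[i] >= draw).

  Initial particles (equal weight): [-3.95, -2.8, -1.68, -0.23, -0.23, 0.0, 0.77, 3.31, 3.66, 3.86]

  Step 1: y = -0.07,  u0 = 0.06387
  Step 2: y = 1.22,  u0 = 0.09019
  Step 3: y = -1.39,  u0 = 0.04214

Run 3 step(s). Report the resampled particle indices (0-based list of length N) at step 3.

step 1: w=[0.0000, 0.0004, 0.0294, 0.2715, 0.2715, 0.2764, 0.1507, 0.0000, 0.0000, 0.0000]  mean=-0.0595  Neff=4.0420  idx=[3, 3, 3, 4, 4, 4, 5, 5, 6, 6]
step 2: w=[0.0506, 0.0506, 0.0506, 0.0506, 0.0506, 0.0506, 0.0861, 0.0861, 0.2621, 0.2621]  mean=0.3338  Neff=5.9674  idx=[1, 3, 5, 7, 8, 8, 8, 9, 9, 9]
step 3: w=[0.2538, 0.2538, 0.2538, 0.1527, 0.0143, 0.0143, 0.0143, 0.0143, 0.0143, 0.0143]  mean=-0.1089  Neff=4.5926  idx=[0, 0, 0, 1, 1, 2, 2, 2, 3, 5]

resampled_idx = [0, 0, 0, 1, 1, 2, 2, 2, 3, 5]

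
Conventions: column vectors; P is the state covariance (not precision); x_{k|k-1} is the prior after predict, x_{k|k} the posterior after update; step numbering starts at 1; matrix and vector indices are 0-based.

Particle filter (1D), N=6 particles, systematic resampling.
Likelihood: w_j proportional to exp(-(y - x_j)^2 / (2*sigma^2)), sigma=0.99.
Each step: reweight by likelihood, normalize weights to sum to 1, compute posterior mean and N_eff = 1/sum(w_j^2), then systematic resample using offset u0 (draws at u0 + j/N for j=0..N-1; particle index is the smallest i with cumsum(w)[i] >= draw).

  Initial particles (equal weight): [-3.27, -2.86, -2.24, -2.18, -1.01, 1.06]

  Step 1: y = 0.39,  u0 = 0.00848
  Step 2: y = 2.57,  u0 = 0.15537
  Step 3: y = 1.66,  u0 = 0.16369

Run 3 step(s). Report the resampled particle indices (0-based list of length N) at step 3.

step 1: w=[0.0009, 0.0037, 0.0238, 0.0279, 0.2985, 0.6452]  mean=0.2548  Neff=1.9733  idx=[2, 4, 4, 5, 5, 5]
step 2: w=[0.0000, 0.0015, 0.0015, 0.3323, 0.3323, 0.3323]  mean=1.0536  Neff=3.0186  idx=[3, 3, 4, 4, 5, 5]
step 3: w=[0.1667, 0.1667, 0.1667, 0.1667, 0.1667, 0.1667]  mean=1.0600  Neff=6.0000  idx=[0, 1, 2, 3, 4, 5]

resampled_idx = [0, 1, 2, 3, 4, 5]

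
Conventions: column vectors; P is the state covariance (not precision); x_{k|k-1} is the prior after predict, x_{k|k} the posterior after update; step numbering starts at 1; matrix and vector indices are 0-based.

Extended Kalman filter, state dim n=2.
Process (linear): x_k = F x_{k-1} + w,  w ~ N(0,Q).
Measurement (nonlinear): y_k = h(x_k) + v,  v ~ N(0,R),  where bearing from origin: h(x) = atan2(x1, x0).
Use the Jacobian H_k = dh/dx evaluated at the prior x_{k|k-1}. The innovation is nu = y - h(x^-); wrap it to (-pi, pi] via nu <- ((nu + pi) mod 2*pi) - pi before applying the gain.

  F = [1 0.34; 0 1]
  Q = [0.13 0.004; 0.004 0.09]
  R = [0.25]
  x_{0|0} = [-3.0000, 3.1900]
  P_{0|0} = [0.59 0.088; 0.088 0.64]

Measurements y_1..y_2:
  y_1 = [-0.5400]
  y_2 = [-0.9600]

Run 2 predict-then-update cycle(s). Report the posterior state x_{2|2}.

step 1: x^-=[-1.9154, 3.1900]  P^-=[0.8538 0.3096; 0.3096 0.7300]  H_jac=[-0.2304 -0.1383]  S=[0.3290]  K=[-0.7281; -0.5237]  nu=[-2.6515]  x^+=[0.0151, 4.5787]  P^+=[0.6794 0.1841; 0.1841 0.6397]
step 2: x^-=[1.5719, 4.5787]  P^-=[1.0086 0.4056; 0.4056 0.7297]  H_jac=[-0.1954 0.0671]  S=[0.2812]  K=[-0.6041; -0.1078]  nu=[-2.2001]  x^+=[2.9009, 4.8159]  P^+=[0.9060 0.3873; 0.3873 0.7265]

x_post = [2.9009, 4.8159]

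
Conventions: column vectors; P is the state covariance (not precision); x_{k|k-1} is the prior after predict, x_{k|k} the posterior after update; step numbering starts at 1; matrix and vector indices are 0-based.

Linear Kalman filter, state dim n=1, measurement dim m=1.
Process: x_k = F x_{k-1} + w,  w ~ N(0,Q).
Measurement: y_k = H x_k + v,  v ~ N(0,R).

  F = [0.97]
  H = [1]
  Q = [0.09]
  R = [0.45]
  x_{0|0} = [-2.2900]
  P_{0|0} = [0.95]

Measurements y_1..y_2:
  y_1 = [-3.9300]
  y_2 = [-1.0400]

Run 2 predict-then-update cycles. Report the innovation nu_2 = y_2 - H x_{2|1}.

innov = [2.2519]

step 1: x^-=[-2.2213]  P^-=[0.9839]  S=[1.4339]  K=[0.6862]  nu=[-1.7087]  x^+=[-3.3937]  P^+=[0.3088]
step 2: x^-=[-3.2919]  P^-=[0.3805]  S=[0.8305]  K=[0.4582]  nu=[2.2519]  x^+=[-2.2602]  P^+=[0.2062]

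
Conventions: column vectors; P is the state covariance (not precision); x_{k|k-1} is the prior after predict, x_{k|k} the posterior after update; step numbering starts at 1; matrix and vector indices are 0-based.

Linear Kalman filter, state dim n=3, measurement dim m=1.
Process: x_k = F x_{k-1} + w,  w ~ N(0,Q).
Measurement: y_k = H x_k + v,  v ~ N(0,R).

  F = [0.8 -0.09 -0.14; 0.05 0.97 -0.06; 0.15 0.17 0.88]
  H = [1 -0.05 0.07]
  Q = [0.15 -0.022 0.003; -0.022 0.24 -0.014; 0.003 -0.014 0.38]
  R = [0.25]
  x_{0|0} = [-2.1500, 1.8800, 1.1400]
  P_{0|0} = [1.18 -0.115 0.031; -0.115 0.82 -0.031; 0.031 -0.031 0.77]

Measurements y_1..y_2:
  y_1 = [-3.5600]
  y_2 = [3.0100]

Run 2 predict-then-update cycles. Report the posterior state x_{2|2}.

step 1: x^-=[-2.0488, 1.6477, 1.0003]  P^-=[0.9358 -0.1263 0.0475; -0.1263 1.0095 0.0466; 0.0475 0.0466 1.0196]  S=[1.2122]  K=[0.7799; -0.1431; 0.0961]  nu=[-1.4988]  x^+=[-3.2177, 1.8622, 0.8562]  P^+=[0.1985 0.0090 -0.0434; 0.0090 0.9847 0.0633; -0.0434 0.0633 1.0084]
step 2: x^-=[-2.8617, 1.5941, 0.5874]  P^-=[0.3148 -0.0905 -0.1475; -0.0905 1.1644 0.1499; -0.1475 0.1499 1.2018]  S=[0.5609]  K=[0.5508; -0.2464; -0.1264]  nu=[5.9102]  x^+=[0.3939, 0.1380, -0.1597]  P^+=[0.1446 -0.0143 -0.1085; -0.0143 1.1303 0.1324; -0.1085 0.1324 1.1928]

x_post = [0.3939, 0.1380, -0.1597]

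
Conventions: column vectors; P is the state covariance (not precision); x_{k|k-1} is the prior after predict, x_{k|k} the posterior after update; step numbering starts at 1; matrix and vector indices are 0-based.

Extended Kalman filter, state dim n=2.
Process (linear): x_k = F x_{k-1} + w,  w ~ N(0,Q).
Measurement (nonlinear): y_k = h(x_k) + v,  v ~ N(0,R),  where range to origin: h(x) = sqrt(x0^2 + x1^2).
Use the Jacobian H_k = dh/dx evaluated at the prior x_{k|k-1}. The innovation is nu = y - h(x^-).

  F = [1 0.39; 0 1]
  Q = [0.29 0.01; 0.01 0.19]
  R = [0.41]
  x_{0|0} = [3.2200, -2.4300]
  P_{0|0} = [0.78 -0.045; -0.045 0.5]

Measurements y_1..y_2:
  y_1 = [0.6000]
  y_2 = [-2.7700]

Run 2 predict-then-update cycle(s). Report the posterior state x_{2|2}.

x_post = [2.0415, 1.3001]

step 1: x^-=[2.2723, -2.4300]  P^-=[1.1110 0.1600; 0.1600 0.6900]  H_jac=[0.6830 -0.7304]  S=[1.1367]  K=[0.5647; -0.3472]  nu=[-2.7269]  x^+=[0.7324, -1.4832]  P^+=[0.7485 0.3829; 0.3829 0.5529]
step 2: x^-=[0.1540, -1.4832]  P^-=[1.4212 0.6085; 0.6085 0.7429]  H_jac=[0.1033 -0.9947]  S=[1.0352]  K=[-0.4430; -0.6532]  nu=[-4.2611]  x^+=[2.0415, 1.3001]  P^+=[1.2181 0.3090; 0.3090 0.3013]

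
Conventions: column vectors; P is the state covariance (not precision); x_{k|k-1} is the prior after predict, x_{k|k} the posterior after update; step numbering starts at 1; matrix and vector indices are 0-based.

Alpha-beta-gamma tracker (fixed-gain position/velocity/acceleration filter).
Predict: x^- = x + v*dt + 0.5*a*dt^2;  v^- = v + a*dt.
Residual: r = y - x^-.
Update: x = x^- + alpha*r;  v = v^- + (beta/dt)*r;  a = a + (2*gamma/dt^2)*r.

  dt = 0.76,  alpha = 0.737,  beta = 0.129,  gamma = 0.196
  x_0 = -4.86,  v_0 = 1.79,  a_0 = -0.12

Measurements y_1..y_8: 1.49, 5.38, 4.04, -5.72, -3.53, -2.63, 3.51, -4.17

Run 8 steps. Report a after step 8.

step 1: x_pred=-3.5343  r=5.0243  x^+=0.1686  v^+=2.5516  a^+=3.2898
step 2: x_pred=3.0579  r=2.3221  x^+=4.7693  v^+=5.4460  a^+=4.8657
step 3: x_pred=10.3135  r=-6.2735  x^+=5.6899  v^+=8.0791  a^+=0.6081
step 4: x_pred=12.0057  r=-17.7257  x^+=-1.0581  v^+=5.5326  a^+=-11.4218
step 5: x_pred=-0.1520  r=-3.3780  x^+=-2.6416  v^+=-3.7214  a^+=-13.7143
step 6: x_pred=-9.4305  r=6.8005  x^+=-4.4185  v^+=-12.9899  a^+=-9.0990
step 7: x_pred=-16.9187  r=20.4287  x^+=-1.8627  v^+=-16.4377  a^+=4.7653
step 8: x_pred=-12.9792  r=8.8092  x^+=-6.4868  v^+=-11.3208  a^+=10.7438

a_post = 10.7438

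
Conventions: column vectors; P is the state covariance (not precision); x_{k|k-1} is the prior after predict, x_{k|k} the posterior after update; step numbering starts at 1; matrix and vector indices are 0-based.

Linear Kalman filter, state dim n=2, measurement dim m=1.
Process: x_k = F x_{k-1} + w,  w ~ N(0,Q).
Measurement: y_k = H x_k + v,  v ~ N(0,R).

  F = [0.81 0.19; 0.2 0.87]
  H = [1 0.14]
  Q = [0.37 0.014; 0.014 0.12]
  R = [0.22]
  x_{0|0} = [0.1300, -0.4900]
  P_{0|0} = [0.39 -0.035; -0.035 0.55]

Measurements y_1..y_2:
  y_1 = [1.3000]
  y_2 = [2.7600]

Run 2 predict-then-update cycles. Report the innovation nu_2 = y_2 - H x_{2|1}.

innov = [1.9593]

step 1: x^-=[0.0122, -0.4003]  P^-=[0.6350 0.1421; 0.1421 0.5397]  S=[0.9053]  K=[0.7233; 0.2404]  nu=[1.3438]  x^+=[0.9842, -0.0772]  P^+=[0.1613 -0.0153; -0.0153 0.4874]
step 2: x^-=[0.7826, 0.1297]  P^-=[0.4887 0.1093; 0.1093 0.4900]  S=[0.7489]  K=[0.6730; 0.2375]  nu=[1.9593]  x^+=[2.1011, 0.5951]  P^+=[0.1495 -0.0104; -0.0104 0.4478]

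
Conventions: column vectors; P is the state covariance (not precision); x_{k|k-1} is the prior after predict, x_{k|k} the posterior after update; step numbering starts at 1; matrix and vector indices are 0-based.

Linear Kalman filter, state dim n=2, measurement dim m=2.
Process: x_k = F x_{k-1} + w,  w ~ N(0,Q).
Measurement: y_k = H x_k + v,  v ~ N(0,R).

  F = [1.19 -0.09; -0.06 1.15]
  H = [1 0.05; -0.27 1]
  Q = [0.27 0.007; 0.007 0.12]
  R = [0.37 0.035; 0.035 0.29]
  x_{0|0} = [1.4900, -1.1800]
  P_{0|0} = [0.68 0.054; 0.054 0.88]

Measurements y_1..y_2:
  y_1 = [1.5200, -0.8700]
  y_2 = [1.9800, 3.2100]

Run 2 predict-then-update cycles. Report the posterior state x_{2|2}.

step 1: x^-=[1.8793, -1.4464]  P^-=[1.2285 -0.0584; -0.0584 1.2788]  S=[1.5959 -0.2904; -0.2904 1.6899]  K=[0.7494 -0.1021; 0.1475 0.7914]  nu=[-0.2870, 1.0838]  x^+=[1.5536, -0.6310]  P^+=[0.2702 0.0696; 0.0696 0.2535]
step 2: x^-=[1.9056, -0.8189]  P^-=[0.6398 0.0571; 0.0571 0.4466]  S=[1.0166 -0.0591; -0.0591 0.7524]  K=[0.6261 -0.1045; 0.1119 0.5818]  nu=[0.1154, 4.5434]  x^+=[1.5028, 1.8376]  P^+=[0.2254 0.0524; 0.0524 0.1868]

x_post = [1.5028, 1.8376]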